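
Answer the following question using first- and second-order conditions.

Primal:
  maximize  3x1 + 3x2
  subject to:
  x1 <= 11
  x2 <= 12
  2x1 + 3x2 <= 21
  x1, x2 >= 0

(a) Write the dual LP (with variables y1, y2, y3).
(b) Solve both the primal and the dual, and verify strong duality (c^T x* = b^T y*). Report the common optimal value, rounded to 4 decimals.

The standard primal-dual pair for 'max c^T x s.t. A x <= b, x >= 0' is:
  Dual:  min b^T y  s.t.  A^T y >= c,  y >= 0.

So the dual LP is:
  minimize  11y1 + 12y2 + 21y3
  subject to:
    y1 + 2y3 >= 3
    y2 + 3y3 >= 3
    y1, y2, y3 >= 0

Solving the primal: x* = (10.5, 0).
  primal value c^T x* = 31.5.
Solving the dual: y* = (0, 0, 1.5).
  dual value b^T y* = 31.5.
Strong duality: c^T x* = b^T y*. Confirmed.

31.5


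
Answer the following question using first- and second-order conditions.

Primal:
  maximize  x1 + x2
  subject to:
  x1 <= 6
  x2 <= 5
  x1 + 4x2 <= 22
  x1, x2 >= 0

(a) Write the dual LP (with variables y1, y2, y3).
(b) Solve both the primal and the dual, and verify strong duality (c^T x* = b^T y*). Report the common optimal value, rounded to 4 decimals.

The standard primal-dual pair for 'max c^T x s.t. A x <= b, x >= 0' is:
  Dual:  min b^T y  s.t.  A^T y >= c,  y >= 0.

So the dual LP is:
  minimize  6y1 + 5y2 + 22y3
  subject to:
    y1 + y3 >= 1
    y2 + 4y3 >= 1
    y1, y2, y3 >= 0

Solving the primal: x* = (6, 4).
  primal value c^T x* = 10.
Solving the dual: y* = (0.75, 0, 0.25).
  dual value b^T y* = 10.
Strong duality: c^T x* = b^T y*. Confirmed.

10


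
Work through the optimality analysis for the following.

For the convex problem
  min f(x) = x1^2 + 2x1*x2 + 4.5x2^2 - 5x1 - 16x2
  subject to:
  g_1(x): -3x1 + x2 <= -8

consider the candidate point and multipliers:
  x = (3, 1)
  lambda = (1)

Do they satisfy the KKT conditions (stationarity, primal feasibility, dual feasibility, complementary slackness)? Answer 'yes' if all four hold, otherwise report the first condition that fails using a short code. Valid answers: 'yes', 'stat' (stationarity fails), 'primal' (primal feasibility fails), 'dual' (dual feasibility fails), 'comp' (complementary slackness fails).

Gradient of f: grad f(x) = Q x + c = (3, -1)
Constraint values g_i(x) = a_i^T x - b_i:
  g_1((3, 1)) = 0
Stationarity residual: grad f(x) + sum_i lambda_i a_i = (0, 0)
  -> stationarity OK
Primal feasibility (all g_i <= 0): OK
Dual feasibility (all lambda_i >= 0): OK
Complementary slackness (lambda_i * g_i(x) = 0 for all i): OK

Verdict: yes, KKT holds.

yes


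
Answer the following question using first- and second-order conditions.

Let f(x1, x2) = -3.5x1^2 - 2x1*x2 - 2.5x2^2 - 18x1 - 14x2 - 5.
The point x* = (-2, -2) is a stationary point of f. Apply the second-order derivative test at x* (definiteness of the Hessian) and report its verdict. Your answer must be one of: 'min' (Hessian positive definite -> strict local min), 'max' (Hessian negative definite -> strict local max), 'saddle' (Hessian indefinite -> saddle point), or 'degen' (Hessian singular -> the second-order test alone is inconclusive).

Compute the Hessian H = grad^2 f:
  H = [[-7, -2], [-2, -5]]
Verify stationarity: grad f(x*) = H x* + g = (0, 0).
Eigenvalues of H: -8.2361, -3.7639.
Both eigenvalues < 0, so H is negative definite -> x* is a strict local max.

max


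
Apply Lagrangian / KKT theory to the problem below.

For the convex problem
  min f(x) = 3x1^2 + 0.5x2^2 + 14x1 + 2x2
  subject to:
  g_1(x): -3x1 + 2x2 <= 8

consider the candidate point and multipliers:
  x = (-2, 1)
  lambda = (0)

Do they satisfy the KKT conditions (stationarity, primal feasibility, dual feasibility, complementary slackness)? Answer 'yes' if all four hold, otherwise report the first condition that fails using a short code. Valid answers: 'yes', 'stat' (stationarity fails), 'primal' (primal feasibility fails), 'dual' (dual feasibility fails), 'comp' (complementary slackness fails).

Gradient of f: grad f(x) = Q x + c = (2, 3)
Constraint values g_i(x) = a_i^T x - b_i:
  g_1((-2, 1)) = 0
Stationarity residual: grad f(x) + sum_i lambda_i a_i = (2, 3)
  -> stationarity FAILS
Primal feasibility (all g_i <= 0): OK
Dual feasibility (all lambda_i >= 0): OK
Complementary slackness (lambda_i * g_i(x) = 0 for all i): OK

Verdict: the first failing condition is stationarity -> stat.

stat


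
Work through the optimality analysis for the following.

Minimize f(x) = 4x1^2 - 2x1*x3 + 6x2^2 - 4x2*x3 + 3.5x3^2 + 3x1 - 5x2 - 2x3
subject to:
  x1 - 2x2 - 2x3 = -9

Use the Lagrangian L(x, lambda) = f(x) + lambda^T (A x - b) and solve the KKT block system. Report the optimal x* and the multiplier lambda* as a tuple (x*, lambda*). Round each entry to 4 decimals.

Form the Lagrangian:
  L(x, lambda) = (1/2) x^T Q x + c^T x + lambda^T (A x - b)
Stationarity (grad_x L = 0): Q x + c + A^T lambda = 0.
Primal feasibility: A x = b.

This gives the KKT block system:
  [ Q   A^T ] [ x     ]   [-c ]
  [ A    0  ] [ lambda ] = [ b ]

Solving the linear system:
  x*      = (-0.2665, 1.9099, 2.4569)
  lambda* = (4.0457)
  f(x*)   = 10.5742

x* = (-0.2665, 1.9099, 2.4569), lambda* = (4.0457)


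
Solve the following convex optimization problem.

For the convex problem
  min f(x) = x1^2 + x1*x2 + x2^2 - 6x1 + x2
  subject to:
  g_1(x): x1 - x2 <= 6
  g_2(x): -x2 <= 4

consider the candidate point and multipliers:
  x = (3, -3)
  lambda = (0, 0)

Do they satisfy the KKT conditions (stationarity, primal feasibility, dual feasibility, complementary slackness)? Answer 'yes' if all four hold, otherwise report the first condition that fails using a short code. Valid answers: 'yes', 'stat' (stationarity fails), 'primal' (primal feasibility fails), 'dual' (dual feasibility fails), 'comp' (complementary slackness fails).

Gradient of f: grad f(x) = Q x + c = (-3, -2)
Constraint values g_i(x) = a_i^T x - b_i:
  g_1((3, -3)) = 0
  g_2((3, -3)) = -1
Stationarity residual: grad f(x) + sum_i lambda_i a_i = (-3, -2)
  -> stationarity FAILS
Primal feasibility (all g_i <= 0): OK
Dual feasibility (all lambda_i >= 0): OK
Complementary slackness (lambda_i * g_i(x) = 0 for all i): OK

Verdict: the first failing condition is stationarity -> stat.

stat


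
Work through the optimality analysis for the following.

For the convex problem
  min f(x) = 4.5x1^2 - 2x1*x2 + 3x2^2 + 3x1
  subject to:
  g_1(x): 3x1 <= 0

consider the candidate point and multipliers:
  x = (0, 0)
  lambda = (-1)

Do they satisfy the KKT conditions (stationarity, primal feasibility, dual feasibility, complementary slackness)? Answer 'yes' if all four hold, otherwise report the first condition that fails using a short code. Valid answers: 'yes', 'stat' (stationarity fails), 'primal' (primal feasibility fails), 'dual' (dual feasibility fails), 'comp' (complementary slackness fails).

Gradient of f: grad f(x) = Q x + c = (3, 0)
Constraint values g_i(x) = a_i^T x - b_i:
  g_1((0, 0)) = 0
Stationarity residual: grad f(x) + sum_i lambda_i a_i = (0, 0)
  -> stationarity OK
Primal feasibility (all g_i <= 0): OK
Dual feasibility (all lambda_i >= 0): FAILS
Complementary slackness (lambda_i * g_i(x) = 0 for all i): OK

Verdict: the first failing condition is dual_feasibility -> dual.

dual


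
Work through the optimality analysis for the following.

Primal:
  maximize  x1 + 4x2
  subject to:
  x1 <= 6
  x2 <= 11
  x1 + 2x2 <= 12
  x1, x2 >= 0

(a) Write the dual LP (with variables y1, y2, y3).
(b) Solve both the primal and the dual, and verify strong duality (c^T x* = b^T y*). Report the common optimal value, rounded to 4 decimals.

The standard primal-dual pair for 'max c^T x s.t. A x <= b, x >= 0' is:
  Dual:  min b^T y  s.t.  A^T y >= c,  y >= 0.

So the dual LP is:
  minimize  6y1 + 11y2 + 12y3
  subject to:
    y1 + y3 >= 1
    y2 + 2y3 >= 4
    y1, y2, y3 >= 0

Solving the primal: x* = (0, 6).
  primal value c^T x* = 24.
Solving the dual: y* = (0, 0, 2).
  dual value b^T y* = 24.
Strong duality: c^T x* = b^T y*. Confirmed.

24


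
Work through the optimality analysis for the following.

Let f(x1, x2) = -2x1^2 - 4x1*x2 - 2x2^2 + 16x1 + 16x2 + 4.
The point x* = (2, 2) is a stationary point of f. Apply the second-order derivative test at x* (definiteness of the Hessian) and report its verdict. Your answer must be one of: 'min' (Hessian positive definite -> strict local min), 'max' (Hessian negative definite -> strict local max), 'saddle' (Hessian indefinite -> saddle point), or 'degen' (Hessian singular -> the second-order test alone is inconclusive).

Compute the Hessian H = grad^2 f:
  H = [[-4, -4], [-4, -4]]
Verify stationarity: grad f(x*) = H x* + g = (0, 0).
Eigenvalues of H: -8, 0.
H has a zero eigenvalue (singular; negative semidefinite but not definite), so H is neither positive definite, negative definite, nor indefinite. The second-order test alone is inconclusive -> degen.
(Indeed, f is constant along the null direction of H through x*, so x* is not a strict local extremum.)

degen


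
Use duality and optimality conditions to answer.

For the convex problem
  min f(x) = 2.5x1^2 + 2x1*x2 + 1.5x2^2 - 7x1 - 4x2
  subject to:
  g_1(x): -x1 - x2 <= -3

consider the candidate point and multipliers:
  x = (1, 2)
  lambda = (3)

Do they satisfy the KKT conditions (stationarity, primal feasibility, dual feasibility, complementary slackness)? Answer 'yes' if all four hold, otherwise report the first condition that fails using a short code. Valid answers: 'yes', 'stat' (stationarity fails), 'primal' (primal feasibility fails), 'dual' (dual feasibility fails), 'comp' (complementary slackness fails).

Gradient of f: grad f(x) = Q x + c = (2, 4)
Constraint values g_i(x) = a_i^T x - b_i:
  g_1((1, 2)) = 0
Stationarity residual: grad f(x) + sum_i lambda_i a_i = (-1, 1)
  -> stationarity FAILS
Primal feasibility (all g_i <= 0): OK
Dual feasibility (all lambda_i >= 0): OK
Complementary slackness (lambda_i * g_i(x) = 0 for all i): OK

Verdict: the first failing condition is stationarity -> stat.

stat


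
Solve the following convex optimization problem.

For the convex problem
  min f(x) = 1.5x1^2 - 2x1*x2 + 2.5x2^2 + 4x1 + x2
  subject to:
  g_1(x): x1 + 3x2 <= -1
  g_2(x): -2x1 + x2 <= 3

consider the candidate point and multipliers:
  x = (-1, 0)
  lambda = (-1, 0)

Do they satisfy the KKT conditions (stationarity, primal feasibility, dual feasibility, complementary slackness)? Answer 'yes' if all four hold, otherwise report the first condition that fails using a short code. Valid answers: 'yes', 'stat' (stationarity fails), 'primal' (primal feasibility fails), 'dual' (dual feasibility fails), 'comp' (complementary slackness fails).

Gradient of f: grad f(x) = Q x + c = (1, 3)
Constraint values g_i(x) = a_i^T x - b_i:
  g_1((-1, 0)) = 0
  g_2((-1, 0)) = -1
Stationarity residual: grad f(x) + sum_i lambda_i a_i = (0, 0)
  -> stationarity OK
Primal feasibility (all g_i <= 0): OK
Dual feasibility (all lambda_i >= 0): FAILS
Complementary slackness (lambda_i * g_i(x) = 0 for all i): OK

Verdict: the first failing condition is dual_feasibility -> dual.

dual


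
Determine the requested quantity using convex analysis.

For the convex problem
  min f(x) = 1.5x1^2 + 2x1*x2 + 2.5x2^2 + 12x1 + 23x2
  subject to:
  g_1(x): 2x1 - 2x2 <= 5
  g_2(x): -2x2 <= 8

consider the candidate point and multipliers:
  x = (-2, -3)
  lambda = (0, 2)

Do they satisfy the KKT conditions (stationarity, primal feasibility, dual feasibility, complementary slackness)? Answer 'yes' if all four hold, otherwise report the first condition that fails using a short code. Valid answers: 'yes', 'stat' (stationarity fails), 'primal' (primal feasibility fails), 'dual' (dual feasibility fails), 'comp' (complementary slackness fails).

Gradient of f: grad f(x) = Q x + c = (0, 4)
Constraint values g_i(x) = a_i^T x - b_i:
  g_1((-2, -3)) = -3
  g_2((-2, -3)) = -2
Stationarity residual: grad f(x) + sum_i lambda_i a_i = (0, 0)
  -> stationarity OK
Primal feasibility (all g_i <= 0): OK
Dual feasibility (all lambda_i >= 0): OK
Complementary slackness (lambda_i * g_i(x) = 0 for all i): FAILS

Verdict: the first failing condition is complementary_slackness -> comp.

comp


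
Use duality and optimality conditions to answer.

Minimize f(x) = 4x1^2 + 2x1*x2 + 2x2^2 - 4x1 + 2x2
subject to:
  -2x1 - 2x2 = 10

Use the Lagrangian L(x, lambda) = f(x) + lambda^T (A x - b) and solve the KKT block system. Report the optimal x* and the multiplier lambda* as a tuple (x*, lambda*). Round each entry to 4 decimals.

Form the Lagrangian:
  L(x, lambda) = (1/2) x^T Q x + c^T x + lambda^T (A x - b)
Stationarity (grad_x L = 0): Q x + c + A^T lambda = 0.
Primal feasibility: A x = b.

This gives the KKT block system:
  [ Q   A^T ] [ x     ]   [-c ]
  [ A    0  ] [ lambda ] = [ b ]

Solving the linear system:
  x*      = (-0.5, -4.5)
  lambda* = (-8.5)
  f(x*)   = 39

x* = (-0.5, -4.5), lambda* = (-8.5)


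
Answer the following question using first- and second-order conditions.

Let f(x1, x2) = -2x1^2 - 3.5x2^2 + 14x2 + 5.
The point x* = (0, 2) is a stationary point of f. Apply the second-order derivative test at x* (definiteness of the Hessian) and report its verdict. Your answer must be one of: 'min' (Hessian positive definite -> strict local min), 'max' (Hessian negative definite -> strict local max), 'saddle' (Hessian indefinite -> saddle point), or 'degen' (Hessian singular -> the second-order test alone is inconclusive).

Compute the Hessian H = grad^2 f:
  H = [[-4, 0], [0, -7]]
Verify stationarity: grad f(x*) = H x* + g = (0, 0).
Eigenvalues of H: -7, -4.
Both eigenvalues < 0, so H is negative definite -> x* is a strict local max.

max


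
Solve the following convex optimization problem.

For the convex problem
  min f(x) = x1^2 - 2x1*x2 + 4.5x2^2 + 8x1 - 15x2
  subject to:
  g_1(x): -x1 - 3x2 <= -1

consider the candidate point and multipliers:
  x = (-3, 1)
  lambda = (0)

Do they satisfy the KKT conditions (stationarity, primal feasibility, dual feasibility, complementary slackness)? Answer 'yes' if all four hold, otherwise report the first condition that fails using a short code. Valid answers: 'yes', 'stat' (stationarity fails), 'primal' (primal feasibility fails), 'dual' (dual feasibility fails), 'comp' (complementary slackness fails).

Gradient of f: grad f(x) = Q x + c = (0, 0)
Constraint values g_i(x) = a_i^T x - b_i:
  g_1((-3, 1)) = 1
Stationarity residual: grad f(x) + sum_i lambda_i a_i = (0, 0)
  -> stationarity OK
Primal feasibility (all g_i <= 0): FAILS
Dual feasibility (all lambda_i >= 0): OK
Complementary slackness (lambda_i * g_i(x) = 0 for all i): OK

Verdict: the first failing condition is primal_feasibility -> primal.

primal


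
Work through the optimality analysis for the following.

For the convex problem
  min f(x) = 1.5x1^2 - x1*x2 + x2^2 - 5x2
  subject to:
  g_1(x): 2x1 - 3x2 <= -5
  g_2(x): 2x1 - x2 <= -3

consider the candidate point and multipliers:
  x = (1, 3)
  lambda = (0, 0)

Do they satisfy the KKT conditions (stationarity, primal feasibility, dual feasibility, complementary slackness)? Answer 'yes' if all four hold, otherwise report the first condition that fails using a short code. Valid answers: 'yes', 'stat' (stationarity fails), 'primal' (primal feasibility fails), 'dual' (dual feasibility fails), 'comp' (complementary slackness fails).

Gradient of f: grad f(x) = Q x + c = (0, 0)
Constraint values g_i(x) = a_i^T x - b_i:
  g_1((1, 3)) = -2
  g_2((1, 3)) = 2
Stationarity residual: grad f(x) + sum_i lambda_i a_i = (0, 0)
  -> stationarity OK
Primal feasibility (all g_i <= 0): FAILS
Dual feasibility (all lambda_i >= 0): OK
Complementary slackness (lambda_i * g_i(x) = 0 for all i): OK

Verdict: the first failing condition is primal_feasibility -> primal.

primal


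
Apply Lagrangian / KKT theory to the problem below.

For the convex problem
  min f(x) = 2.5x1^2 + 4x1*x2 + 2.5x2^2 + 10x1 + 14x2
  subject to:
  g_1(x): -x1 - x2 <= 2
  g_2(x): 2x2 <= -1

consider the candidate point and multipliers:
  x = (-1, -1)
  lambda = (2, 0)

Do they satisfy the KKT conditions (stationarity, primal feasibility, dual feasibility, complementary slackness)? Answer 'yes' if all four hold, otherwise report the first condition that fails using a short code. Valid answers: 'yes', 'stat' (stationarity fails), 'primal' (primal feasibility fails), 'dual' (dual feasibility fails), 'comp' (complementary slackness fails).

Gradient of f: grad f(x) = Q x + c = (1, 5)
Constraint values g_i(x) = a_i^T x - b_i:
  g_1((-1, -1)) = 0
  g_2((-1, -1)) = -1
Stationarity residual: grad f(x) + sum_i lambda_i a_i = (-1, 3)
  -> stationarity FAILS
Primal feasibility (all g_i <= 0): OK
Dual feasibility (all lambda_i >= 0): OK
Complementary slackness (lambda_i * g_i(x) = 0 for all i): OK

Verdict: the first failing condition is stationarity -> stat.

stat


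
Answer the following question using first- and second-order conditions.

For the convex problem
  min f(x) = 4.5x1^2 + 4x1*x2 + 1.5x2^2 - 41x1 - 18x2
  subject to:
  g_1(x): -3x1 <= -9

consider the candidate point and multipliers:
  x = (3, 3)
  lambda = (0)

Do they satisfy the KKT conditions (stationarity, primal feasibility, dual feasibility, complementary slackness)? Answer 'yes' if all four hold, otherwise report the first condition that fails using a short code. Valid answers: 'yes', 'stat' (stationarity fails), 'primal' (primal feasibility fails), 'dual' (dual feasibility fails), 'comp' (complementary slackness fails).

Gradient of f: grad f(x) = Q x + c = (-2, 3)
Constraint values g_i(x) = a_i^T x - b_i:
  g_1((3, 3)) = 0
Stationarity residual: grad f(x) + sum_i lambda_i a_i = (-2, 3)
  -> stationarity FAILS
Primal feasibility (all g_i <= 0): OK
Dual feasibility (all lambda_i >= 0): OK
Complementary slackness (lambda_i * g_i(x) = 0 for all i): OK

Verdict: the first failing condition is stationarity -> stat.

stat


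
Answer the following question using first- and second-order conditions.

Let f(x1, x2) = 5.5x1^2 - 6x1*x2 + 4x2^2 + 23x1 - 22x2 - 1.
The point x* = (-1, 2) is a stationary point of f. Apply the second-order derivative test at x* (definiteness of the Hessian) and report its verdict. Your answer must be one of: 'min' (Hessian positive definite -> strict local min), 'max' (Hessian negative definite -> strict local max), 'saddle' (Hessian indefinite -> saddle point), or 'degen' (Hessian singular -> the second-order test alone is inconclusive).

Compute the Hessian H = grad^2 f:
  H = [[11, -6], [-6, 8]]
Verify stationarity: grad f(x*) = H x* + g = (0, 0).
Eigenvalues of H: 3.3153, 15.6847.
Both eigenvalues > 0, so H is positive definite -> x* is a strict local min.

min


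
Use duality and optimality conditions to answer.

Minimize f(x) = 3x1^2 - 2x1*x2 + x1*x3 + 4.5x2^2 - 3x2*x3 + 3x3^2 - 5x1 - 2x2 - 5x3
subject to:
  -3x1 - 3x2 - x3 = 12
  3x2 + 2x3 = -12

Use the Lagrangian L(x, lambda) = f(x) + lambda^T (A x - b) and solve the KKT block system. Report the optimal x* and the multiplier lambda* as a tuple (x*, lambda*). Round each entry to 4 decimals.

Form the Lagrangian:
  L(x, lambda) = (1/2) x^T Q x + c^T x + lambda^T (A x - b)
Stationarity (grad_x L = 0): Q x + c + A^T lambda = 0.
Primal feasibility: A x = b.

This gives the KKT block system:
  [ Q   A^T ] [ x     ]   [-c ]
  [ A    0  ] [ lambda ] = [ b ]

Solving the linear system:
  x*      = (-0.6849, -2.6301, -2.0548)
  lambda* = (-1.968, 4.0776)
  f(x*)   = 45.7534

x* = (-0.6849, -2.6301, -2.0548), lambda* = (-1.968, 4.0776)


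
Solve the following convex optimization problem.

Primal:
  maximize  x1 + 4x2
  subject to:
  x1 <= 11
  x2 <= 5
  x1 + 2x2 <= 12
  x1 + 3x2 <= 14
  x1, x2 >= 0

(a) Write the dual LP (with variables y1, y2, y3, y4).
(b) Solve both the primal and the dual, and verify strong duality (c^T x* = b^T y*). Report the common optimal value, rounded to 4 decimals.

The standard primal-dual pair for 'max c^T x s.t. A x <= b, x >= 0' is:
  Dual:  min b^T y  s.t.  A^T y >= c,  y >= 0.

So the dual LP is:
  minimize  11y1 + 5y2 + 12y3 + 14y4
  subject to:
    y1 + y3 + y4 >= 1
    y2 + 2y3 + 3y4 >= 4
    y1, y2, y3, y4 >= 0

Solving the primal: x* = (0, 4.6667).
  primal value c^T x* = 18.6667.
Solving the dual: y* = (0, 0, 0, 1.3333).
  dual value b^T y* = 18.6667.
Strong duality: c^T x* = b^T y*. Confirmed.

18.6667


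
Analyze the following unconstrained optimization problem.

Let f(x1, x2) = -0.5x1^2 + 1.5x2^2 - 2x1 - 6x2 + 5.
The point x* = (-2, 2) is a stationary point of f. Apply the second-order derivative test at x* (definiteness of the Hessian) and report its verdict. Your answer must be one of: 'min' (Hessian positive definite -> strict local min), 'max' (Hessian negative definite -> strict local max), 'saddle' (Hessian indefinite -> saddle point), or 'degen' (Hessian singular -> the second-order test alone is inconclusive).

Compute the Hessian H = grad^2 f:
  H = [[-1, 0], [0, 3]]
Verify stationarity: grad f(x*) = H x* + g = (0, 0).
Eigenvalues of H: -1, 3.
Eigenvalues have mixed signs, so H is indefinite -> x* is a saddle point.

saddle


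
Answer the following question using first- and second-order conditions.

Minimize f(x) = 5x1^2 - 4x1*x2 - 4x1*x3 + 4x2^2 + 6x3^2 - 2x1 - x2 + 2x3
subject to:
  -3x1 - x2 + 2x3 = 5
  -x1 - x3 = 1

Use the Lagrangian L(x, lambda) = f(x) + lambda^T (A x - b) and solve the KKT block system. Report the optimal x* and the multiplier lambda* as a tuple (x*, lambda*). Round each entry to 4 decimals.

Form the Lagrangian:
  L(x, lambda) = (1/2) x^T Q x + c^T x + lambda^T (A x - b)
Stationarity (grad_x L = 0): Q x + c + A^T lambda = 0.
Primal feasibility: A x = b.

This gives the KKT block system:
  [ Q   A^T ] [ x     ]   [-c ]
  [ A    0  ] [ lambda ] = [ b ]

Solving the linear system:
  x*      = (-1.2037, -0.9815, 0.2037)
  lambda* = (-4.037, 1.1852)
  f(x*)   = 11.3981

x* = (-1.2037, -0.9815, 0.2037), lambda* = (-4.037, 1.1852)


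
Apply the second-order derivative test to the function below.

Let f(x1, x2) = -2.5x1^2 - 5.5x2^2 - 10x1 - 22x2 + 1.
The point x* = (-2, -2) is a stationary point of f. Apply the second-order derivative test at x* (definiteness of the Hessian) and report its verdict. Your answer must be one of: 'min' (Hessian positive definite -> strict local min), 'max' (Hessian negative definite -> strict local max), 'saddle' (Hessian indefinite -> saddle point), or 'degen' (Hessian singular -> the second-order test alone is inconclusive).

Compute the Hessian H = grad^2 f:
  H = [[-5, 0], [0, -11]]
Verify stationarity: grad f(x*) = H x* + g = (0, 0).
Eigenvalues of H: -11, -5.
Both eigenvalues < 0, so H is negative definite -> x* is a strict local max.

max


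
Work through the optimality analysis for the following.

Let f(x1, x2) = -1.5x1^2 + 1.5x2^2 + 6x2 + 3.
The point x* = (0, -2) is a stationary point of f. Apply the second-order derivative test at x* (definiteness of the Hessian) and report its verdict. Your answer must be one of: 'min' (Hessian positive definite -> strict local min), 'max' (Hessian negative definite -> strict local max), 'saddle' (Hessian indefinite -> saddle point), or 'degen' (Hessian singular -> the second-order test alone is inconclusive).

Compute the Hessian H = grad^2 f:
  H = [[-3, 0], [0, 3]]
Verify stationarity: grad f(x*) = H x* + g = (0, 0).
Eigenvalues of H: -3, 3.
Eigenvalues have mixed signs, so H is indefinite -> x* is a saddle point.

saddle


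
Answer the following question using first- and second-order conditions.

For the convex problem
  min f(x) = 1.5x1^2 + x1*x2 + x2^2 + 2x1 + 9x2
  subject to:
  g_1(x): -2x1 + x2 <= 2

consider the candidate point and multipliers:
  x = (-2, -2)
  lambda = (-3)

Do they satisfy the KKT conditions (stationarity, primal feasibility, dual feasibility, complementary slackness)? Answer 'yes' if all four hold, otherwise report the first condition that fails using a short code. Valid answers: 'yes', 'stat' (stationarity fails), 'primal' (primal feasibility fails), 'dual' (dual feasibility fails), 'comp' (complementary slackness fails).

Gradient of f: grad f(x) = Q x + c = (-6, 3)
Constraint values g_i(x) = a_i^T x - b_i:
  g_1((-2, -2)) = 0
Stationarity residual: grad f(x) + sum_i lambda_i a_i = (0, 0)
  -> stationarity OK
Primal feasibility (all g_i <= 0): OK
Dual feasibility (all lambda_i >= 0): FAILS
Complementary slackness (lambda_i * g_i(x) = 0 for all i): OK

Verdict: the first failing condition is dual_feasibility -> dual.

dual


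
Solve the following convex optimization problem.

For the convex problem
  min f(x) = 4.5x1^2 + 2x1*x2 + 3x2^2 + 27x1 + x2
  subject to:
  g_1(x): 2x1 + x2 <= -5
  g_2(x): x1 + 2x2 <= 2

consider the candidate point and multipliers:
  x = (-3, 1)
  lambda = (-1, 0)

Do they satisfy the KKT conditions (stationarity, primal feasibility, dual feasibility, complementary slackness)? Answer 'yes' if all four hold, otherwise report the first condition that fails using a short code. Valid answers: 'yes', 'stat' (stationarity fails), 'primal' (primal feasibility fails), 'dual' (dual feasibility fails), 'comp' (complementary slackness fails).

Gradient of f: grad f(x) = Q x + c = (2, 1)
Constraint values g_i(x) = a_i^T x - b_i:
  g_1((-3, 1)) = 0
  g_2((-3, 1)) = -3
Stationarity residual: grad f(x) + sum_i lambda_i a_i = (0, 0)
  -> stationarity OK
Primal feasibility (all g_i <= 0): OK
Dual feasibility (all lambda_i >= 0): FAILS
Complementary slackness (lambda_i * g_i(x) = 0 for all i): OK

Verdict: the first failing condition is dual_feasibility -> dual.

dual


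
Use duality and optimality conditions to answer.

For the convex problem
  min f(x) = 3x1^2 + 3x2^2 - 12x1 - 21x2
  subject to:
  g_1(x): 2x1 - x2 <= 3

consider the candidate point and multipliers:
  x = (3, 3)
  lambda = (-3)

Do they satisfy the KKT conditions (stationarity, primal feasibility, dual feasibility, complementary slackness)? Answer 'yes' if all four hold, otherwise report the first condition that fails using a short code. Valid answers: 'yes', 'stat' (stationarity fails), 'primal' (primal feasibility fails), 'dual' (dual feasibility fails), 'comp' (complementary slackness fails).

Gradient of f: grad f(x) = Q x + c = (6, -3)
Constraint values g_i(x) = a_i^T x - b_i:
  g_1((3, 3)) = 0
Stationarity residual: grad f(x) + sum_i lambda_i a_i = (0, 0)
  -> stationarity OK
Primal feasibility (all g_i <= 0): OK
Dual feasibility (all lambda_i >= 0): FAILS
Complementary slackness (lambda_i * g_i(x) = 0 for all i): OK

Verdict: the first failing condition is dual_feasibility -> dual.

dual


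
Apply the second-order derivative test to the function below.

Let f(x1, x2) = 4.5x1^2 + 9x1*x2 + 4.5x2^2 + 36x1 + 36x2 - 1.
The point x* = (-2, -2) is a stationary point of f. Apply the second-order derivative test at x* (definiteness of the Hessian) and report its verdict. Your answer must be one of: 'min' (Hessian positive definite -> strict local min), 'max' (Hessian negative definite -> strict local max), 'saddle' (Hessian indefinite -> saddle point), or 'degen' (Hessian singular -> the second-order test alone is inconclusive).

Compute the Hessian H = grad^2 f:
  H = [[9, 9], [9, 9]]
Verify stationarity: grad f(x*) = H x* + g = (0, 0).
Eigenvalues of H: 0, 18.
H has a zero eigenvalue (singular; positive semidefinite but not definite), so H is neither positive definite, negative definite, nor indefinite. The second-order test alone is inconclusive -> degen.
(Indeed, f is constant along the null direction of H through x*, so x* is not a strict local extremum.)

degen


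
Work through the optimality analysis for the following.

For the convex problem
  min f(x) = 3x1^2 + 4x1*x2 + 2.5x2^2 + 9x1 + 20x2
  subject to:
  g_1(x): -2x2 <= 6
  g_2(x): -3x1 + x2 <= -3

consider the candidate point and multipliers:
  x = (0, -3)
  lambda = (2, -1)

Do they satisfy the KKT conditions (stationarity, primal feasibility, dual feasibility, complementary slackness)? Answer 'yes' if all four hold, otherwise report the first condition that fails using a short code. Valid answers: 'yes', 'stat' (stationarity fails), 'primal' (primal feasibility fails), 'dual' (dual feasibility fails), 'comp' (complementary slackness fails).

Gradient of f: grad f(x) = Q x + c = (-3, 5)
Constraint values g_i(x) = a_i^T x - b_i:
  g_1((0, -3)) = 0
  g_2((0, -3)) = 0
Stationarity residual: grad f(x) + sum_i lambda_i a_i = (0, 0)
  -> stationarity OK
Primal feasibility (all g_i <= 0): OK
Dual feasibility (all lambda_i >= 0): FAILS
Complementary slackness (lambda_i * g_i(x) = 0 for all i): OK

Verdict: the first failing condition is dual_feasibility -> dual.

dual


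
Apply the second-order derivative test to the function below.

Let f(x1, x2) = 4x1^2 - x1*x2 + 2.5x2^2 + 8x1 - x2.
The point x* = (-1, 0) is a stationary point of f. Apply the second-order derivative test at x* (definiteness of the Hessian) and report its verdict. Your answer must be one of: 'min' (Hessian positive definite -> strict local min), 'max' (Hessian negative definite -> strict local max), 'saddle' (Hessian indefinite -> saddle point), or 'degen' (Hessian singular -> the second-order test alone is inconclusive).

Compute the Hessian H = grad^2 f:
  H = [[8, -1], [-1, 5]]
Verify stationarity: grad f(x*) = H x* + g = (0, 0).
Eigenvalues of H: 4.6972, 8.3028.
Both eigenvalues > 0, so H is positive definite -> x* is a strict local min.

min


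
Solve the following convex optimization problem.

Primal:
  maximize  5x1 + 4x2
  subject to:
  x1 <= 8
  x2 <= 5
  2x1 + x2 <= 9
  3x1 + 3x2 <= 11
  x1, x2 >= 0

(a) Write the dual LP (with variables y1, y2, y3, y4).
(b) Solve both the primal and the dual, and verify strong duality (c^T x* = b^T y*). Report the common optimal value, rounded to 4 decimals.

The standard primal-dual pair for 'max c^T x s.t. A x <= b, x >= 0' is:
  Dual:  min b^T y  s.t.  A^T y >= c,  y >= 0.

So the dual LP is:
  minimize  8y1 + 5y2 + 9y3 + 11y4
  subject to:
    y1 + 2y3 + 3y4 >= 5
    y2 + y3 + 3y4 >= 4
    y1, y2, y3, y4 >= 0

Solving the primal: x* = (3.6667, 0).
  primal value c^T x* = 18.3333.
Solving the dual: y* = (0, 0, 0, 1.6667).
  dual value b^T y* = 18.3333.
Strong duality: c^T x* = b^T y*. Confirmed.

18.3333


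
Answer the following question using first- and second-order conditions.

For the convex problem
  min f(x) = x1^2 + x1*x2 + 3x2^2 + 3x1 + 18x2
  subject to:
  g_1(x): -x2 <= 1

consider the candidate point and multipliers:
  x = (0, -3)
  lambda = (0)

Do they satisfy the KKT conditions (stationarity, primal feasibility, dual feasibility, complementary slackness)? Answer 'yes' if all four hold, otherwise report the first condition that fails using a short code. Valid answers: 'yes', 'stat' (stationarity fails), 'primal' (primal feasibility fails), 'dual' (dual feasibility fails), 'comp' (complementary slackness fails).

Gradient of f: grad f(x) = Q x + c = (0, 0)
Constraint values g_i(x) = a_i^T x - b_i:
  g_1((0, -3)) = 2
Stationarity residual: grad f(x) + sum_i lambda_i a_i = (0, 0)
  -> stationarity OK
Primal feasibility (all g_i <= 0): FAILS
Dual feasibility (all lambda_i >= 0): OK
Complementary slackness (lambda_i * g_i(x) = 0 for all i): OK

Verdict: the first failing condition is primal_feasibility -> primal.

primal


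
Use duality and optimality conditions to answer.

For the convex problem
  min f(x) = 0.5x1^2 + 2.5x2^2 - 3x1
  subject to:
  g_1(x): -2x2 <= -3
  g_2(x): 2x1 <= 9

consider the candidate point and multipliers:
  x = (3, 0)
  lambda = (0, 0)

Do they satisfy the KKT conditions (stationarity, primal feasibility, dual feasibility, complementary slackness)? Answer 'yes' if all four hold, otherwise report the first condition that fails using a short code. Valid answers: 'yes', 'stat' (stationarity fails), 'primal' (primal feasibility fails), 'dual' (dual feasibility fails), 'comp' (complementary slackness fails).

Gradient of f: grad f(x) = Q x + c = (0, 0)
Constraint values g_i(x) = a_i^T x - b_i:
  g_1((3, 0)) = 3
  g_2((3, 0)) = -3
Stationarity residual: grad f(x) + sum_i lambda_i a_i = (0, 0)
  -> stationarity OK
Primal feasibility (all g_i <= 0): FAILS
Dual feasibility (all lambda_i >= 0): OK
Complementary slackness (lambda_i * g_i(x) = 0 for all i): OK

Verdict: the first failing condition is primal_feasibility -> primal.

primal


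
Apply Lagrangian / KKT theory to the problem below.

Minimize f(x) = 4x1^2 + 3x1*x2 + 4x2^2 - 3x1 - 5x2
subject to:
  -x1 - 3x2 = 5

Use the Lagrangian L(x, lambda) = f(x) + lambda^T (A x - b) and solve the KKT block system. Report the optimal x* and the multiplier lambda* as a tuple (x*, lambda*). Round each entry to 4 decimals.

Form the Lagrangian:
  L(x, lambda) = (1/2) x^T Q x + c^T x + lambda^T (A x - b)
Stationarity (grad_x L = 0): Q x + c + A^T lambda = 0.
Primal feasibility: A x = b.

This gives the KKT block system:
  [ Q   A^T ] [ x     ]   [-c ]
  [ A    0  ] [ lambda ] = [ b ]

Solving the linear system:
  x*      = (0.2742, -1.7581)
  lambda* = (-6.0806)
  f(x*)   = 19.1855

x* = (0.2742, -1.7581), lambda* = (-6.0806)


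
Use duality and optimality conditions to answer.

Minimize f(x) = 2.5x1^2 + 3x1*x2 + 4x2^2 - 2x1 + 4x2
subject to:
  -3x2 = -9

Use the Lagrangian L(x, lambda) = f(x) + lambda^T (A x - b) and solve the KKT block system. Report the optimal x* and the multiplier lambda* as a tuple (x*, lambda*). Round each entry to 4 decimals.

Form the Lagrangian:
  L(x, lambda) = (1/2) x^T Q x + c^T x + lambda^T (A x - b)
Stationarity (grad_x L = 0): Q x + c + A^T lambda = 0.
Primal feasibility: A x = b.

This gives the KKT block system:
  [ Q   A^T ] [ x     ]   [-c ]
  [ A    0  ] [ lambda ] = [ b ]

Solving the linear system:
  x*      = (-1.4, 3)
  lambda* = (7.9333)
  f(x*)   = 43.1

x* = (-1.4, 3), lambda* = (7.9333)


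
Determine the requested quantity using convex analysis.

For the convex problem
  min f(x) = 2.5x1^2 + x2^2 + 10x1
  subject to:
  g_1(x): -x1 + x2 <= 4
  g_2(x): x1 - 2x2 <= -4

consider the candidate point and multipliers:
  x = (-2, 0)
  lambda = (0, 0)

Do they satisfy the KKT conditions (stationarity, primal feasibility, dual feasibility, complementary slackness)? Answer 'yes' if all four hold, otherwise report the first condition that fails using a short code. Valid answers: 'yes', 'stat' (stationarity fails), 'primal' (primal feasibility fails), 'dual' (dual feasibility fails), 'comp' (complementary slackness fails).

Gradient of f: grad f(x) = Q x + c = (0, 0)
Constraint values g_i(x) = a_i^T x - b_i:
  g_1((-2, 0)) = -2
  g_2((-2, 0)) = 2
Stationarity residual: grad f(x) + sum_i lambda_i a_i = (0, 0)
  -> stationarity OK
Primal feasibility (all g_i <= 0): FAILS
Dual feasibility (all lambda_i >= 0): OK
Complementary slackness (lambda_i * g_i(x) = 0 for all i): OK

Verdict: the first failing condition is primal_feasibility -> primal.

primal


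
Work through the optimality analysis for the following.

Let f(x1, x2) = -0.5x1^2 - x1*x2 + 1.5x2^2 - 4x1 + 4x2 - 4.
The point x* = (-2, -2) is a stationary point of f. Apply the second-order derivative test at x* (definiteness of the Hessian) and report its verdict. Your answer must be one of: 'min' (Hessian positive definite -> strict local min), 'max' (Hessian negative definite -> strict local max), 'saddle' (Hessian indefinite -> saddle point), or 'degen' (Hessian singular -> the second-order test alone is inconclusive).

Compute the Hessian H = grad^2 f:
  H = [[-1, -1], [-1, 3]]
Verify stationarity: grad f(x*) = H x* + g = (0, 0).
Eigenvalues of H: -1.2361, 3.2361.
Eigenvalues have mixed signs, so H is indefinite -> x* is a saddle point.

saddle


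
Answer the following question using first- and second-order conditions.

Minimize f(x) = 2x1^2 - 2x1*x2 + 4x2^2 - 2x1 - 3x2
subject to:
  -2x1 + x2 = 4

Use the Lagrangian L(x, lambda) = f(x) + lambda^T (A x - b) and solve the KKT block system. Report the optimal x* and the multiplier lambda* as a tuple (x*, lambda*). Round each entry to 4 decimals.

Form the Lagrangian:
  L(x, lambda) = (1/2) x^T Q x + c^T x + lambda^T (A x - b)
Stationarity (grad_x L = 0): Q x + c + A^T lambda = 0.
Primal feasibility: A x = b.

This gives the KKT block system:
  [ Q   A^T ] [ x     ]   [-c ]
  [ A    0  ] [ lambda ] = [ b ]

Solving the linear system:
  x*      = (-1.7143, 0.5714)
  lambda* = (-5)
  f(x*)   = 10.8571

x* = (-1.7143, 0.5714), lambda* = (-5)


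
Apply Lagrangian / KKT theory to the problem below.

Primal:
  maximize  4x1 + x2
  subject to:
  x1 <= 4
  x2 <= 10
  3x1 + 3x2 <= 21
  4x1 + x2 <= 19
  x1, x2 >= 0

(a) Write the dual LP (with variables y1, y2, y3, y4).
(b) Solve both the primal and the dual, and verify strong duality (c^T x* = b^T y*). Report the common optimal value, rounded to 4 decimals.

The standard primal-dual pair for 'max c^T x s.t. A x <= b, x >= 0' is:
  Dual:  min b^T y  s.t.  A^T y >= c,  y >= 0.

So the dual LP is:
  minimize  4y1 + 10y2 + 21y3 + 19y4
  subject to:
    y1 + 3y3 + 4y4 >= 4
    y2 + 3y3 + y4 >= 1
    y1, y2, y3, y4 >= 0

Solving the primal: x* = (4, 3).
  primal value c^T x* = 19.
Solving the dual: y* = (3, 0, 0.3333, 0).
  dual value b^T y* = 19.
Strong duality: c^T x* = b^T y*. Confirmed.

19


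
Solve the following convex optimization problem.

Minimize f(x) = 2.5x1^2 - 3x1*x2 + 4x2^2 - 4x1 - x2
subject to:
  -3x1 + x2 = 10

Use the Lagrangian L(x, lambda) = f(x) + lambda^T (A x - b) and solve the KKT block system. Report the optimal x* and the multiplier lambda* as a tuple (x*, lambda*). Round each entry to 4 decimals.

Form the Lagrangian:
  L(x, lambda) = (1/2) x^T Q x + c^T x + lambda^T (A x - b)
Stationarity (grad_x L = 0): Q x + c + A^T lambda = 0.
Primal feasibility: A x = b.

This gives the KKT block system:
  [ Q   A^T ] [ x     ]   [-c ]
  [ A    0  ] [ lambda ] = [ b ]

Solving the linear system:
  x*      = (-3.4407, -0.322)
  lambda* = (-6.7458)
  f(x*)   = 40.7712

x* = (-3.4407, -0.322), lambda* = (-6.7458)


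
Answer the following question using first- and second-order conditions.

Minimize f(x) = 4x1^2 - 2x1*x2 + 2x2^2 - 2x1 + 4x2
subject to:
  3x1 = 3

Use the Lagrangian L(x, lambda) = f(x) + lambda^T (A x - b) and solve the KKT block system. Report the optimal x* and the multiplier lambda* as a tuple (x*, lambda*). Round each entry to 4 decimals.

Form the Lagrangian:
  L(x, lambda) = (1/2) x^T Q x + c^T x + lambda^T (A x - b)
Stationarity (grad_x L = 0): Q x + c + A^T lambda = 0.
Primal feasibility: A x = b.

This gives the KKT block system:
  [ Q   A^T ] [ x     ]   [-c ]
  [ A    0  ] [ lambda ] = [ b ]

Solving the linear system:
  x*      = (1, -0.5)
  lambda* = (-2.3333)
  f(x*)   = 1.5

x* = (1, -0.5), lambda* = (-2.3333)


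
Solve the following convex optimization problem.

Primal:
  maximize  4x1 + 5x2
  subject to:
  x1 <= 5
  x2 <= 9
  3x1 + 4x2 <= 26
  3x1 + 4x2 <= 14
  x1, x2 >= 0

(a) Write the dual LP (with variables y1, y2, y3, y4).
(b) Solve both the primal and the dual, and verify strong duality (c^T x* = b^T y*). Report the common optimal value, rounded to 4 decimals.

The standard primal-dual pair for 'max c^T x s.t. A x <= b, x >= 0' is:
  Dual:  min b^T y  s.t.  A^T y >= c,  y >= 0.

So the dual LP is:
  minimize  5y1 + 9y2 + 26y3 + 14y4
  subject to:
    y1 + 3y3 + 3y4 >= 4
    y2 + 4y3 + 4y4 >= 5
    y1, y2, y3, y4 >= 0

Solving the primal: x* = (4.6667, 0).
  primal value c^T x* = 18.6667.
Solving the dual: y* = (0, 0, 0, 1.3333).
  dual value b^T y* = 18.6667.
Strong duality: c^T x* = b^T y*. Confirmed.

18.6667


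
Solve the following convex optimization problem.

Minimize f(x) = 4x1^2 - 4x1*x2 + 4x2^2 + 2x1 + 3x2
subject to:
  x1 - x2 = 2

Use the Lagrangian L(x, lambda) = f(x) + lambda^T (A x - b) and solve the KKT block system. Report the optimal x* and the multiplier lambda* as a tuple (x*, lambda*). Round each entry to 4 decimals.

Form the Lagrangian:
  L(x, lambda) = (1/2) x^T Q x + c^T x + lambda^T (A x - b)
Stationarity (grad_x L = 0): Q x + c + A^T lambda = 0.
Primal feasibility: A x = b.

This gives the KKT block system:
  [ Q   A^T ] [ x     ]   [-c ]
  [ A    0  ] [ lambda ] = [ b ]

Solving the linear system:
  x*      = (0.375, -1.625)
  lambda* = (-11.5)
  f(x*)   = 9.4375

x* = (0.375, -1.625), lambda* = (-11.5)


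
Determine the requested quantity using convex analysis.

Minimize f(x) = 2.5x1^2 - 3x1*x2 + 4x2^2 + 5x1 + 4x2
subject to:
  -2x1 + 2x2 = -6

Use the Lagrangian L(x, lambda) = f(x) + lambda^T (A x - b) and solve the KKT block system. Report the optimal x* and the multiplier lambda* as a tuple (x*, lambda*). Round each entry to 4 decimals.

Form the Lagrangian:
  L(x, lambda) = (1/2) x^T Q x + c^T x + lambda^T (A x - b)
Stationarity (grad_x L = 0): Q x + c + A^T lambda = 0.
Primal feasibility: A x = b.

This gives the KKT block system:
  [ Q   A^T ] [ x     ]   [-c ]
  [ A    0  ] [ lambda ] = [ b ]

Solving the linear system:
  x*      = (0.8571, -2.1429)
  lambda* = (7.8571)
  f(x*)   = 21.4286

x* = (0.8571, -2.1429), lambda* = (7.8571)
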